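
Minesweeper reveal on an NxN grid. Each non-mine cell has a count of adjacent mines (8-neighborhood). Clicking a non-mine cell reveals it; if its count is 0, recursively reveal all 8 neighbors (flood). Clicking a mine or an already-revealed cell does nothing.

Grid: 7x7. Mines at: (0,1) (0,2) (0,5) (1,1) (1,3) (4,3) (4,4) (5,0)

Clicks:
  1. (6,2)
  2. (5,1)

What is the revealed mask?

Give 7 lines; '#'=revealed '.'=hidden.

Click 1 (6,2) count=0: revealed 23 new [(1,4) (1,5) (1,6) (2,4) (2,5) (2,6) (3,4) (3,5) (3,6) (4,5) (4,6) (5,1) (5,2) (5,3) (5,4) (5,5) (5,6) (6,1) (6,2) (6,3) (6,4) (6,5) (6,6)] -> total=23
Click 2 (5,1) count=1: revealed 0 new [(none)] -> total=23

Answer: .......
....###
....###
....###
.....##
.######
.######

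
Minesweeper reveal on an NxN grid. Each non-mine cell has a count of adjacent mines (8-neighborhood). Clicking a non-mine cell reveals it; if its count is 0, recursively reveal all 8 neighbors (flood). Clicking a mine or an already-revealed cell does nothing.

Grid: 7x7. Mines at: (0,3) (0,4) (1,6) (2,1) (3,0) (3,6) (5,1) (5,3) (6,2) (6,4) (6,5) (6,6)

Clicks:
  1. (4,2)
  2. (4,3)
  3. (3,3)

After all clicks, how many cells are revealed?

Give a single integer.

Click 1 (4,2) count=2: revealed 1 new [(4,2)] -> total=1
Click 2 (4,3) count=1: revealed 1 new [(4,3)] -> total=2
Click 3 (3,3) count=0: revealed 14 new [(1,2) (1,3) (1,4) (1,5) (2,2) (2,3) (2,4) (2,5) (3,2) (3,3) (3,4) (3,5) (4,4) (4,5)] -> total=16

Answer: 16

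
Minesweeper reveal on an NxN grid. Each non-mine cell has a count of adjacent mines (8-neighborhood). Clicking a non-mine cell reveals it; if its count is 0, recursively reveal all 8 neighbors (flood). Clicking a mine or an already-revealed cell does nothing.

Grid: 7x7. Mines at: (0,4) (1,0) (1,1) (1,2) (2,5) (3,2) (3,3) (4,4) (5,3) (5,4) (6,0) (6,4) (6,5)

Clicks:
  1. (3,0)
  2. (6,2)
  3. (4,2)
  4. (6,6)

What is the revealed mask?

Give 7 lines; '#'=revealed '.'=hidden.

Answer: .......
.......
##.....
##.....
###....
##.....
..#...#

Derivation:
Click 1 (3,0) count=0: revealed 8 new [(2,0) (2,1) (3,0) (3,1) (4,0) (4,1) (5,0) (5,1)] -> total=8
Click 2 (6,2) count=1: revealed 1 new [(6,2)] -> total=9
Click 3 (4,2) count=3: revealed 1 new [(4,2)] -> total=10
Click 4 (6,6) count=1: revealed 1 new [(6,6)] -> total=11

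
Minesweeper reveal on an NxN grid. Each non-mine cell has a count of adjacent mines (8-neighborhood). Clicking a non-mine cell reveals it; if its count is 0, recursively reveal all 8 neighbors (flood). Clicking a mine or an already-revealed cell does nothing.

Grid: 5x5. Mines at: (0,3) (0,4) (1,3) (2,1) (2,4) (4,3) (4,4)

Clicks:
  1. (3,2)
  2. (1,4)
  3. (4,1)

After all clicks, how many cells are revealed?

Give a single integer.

Answer: 7

Derivation:
Click 1 (3,2) count=2: revealed 1 new [(3,2)] -> total=1
Click 2 (1,4) count=4: revealed 1 new [(1,4)] -> total=2
Click 3 (4,1) count=0: revealed 5 new [(3,0) (3,1) (4,0) (4,1) (4,2)] -> total=7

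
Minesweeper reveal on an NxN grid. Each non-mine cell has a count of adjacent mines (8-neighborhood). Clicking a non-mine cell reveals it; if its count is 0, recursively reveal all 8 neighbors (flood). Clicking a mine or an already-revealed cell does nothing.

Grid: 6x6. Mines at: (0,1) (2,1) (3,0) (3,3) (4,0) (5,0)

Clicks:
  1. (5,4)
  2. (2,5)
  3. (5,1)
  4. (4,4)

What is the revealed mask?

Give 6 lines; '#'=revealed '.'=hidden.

Answer: ..####
..####
..####
....##
.#####
.#####

Derivation:
Click 1 (5,4) count=0: revealed 24 new [(0,2) (0,3) (0,4) (0,5) (1,2) (1,3) (1,4) (1,5) (2,2) (2,3) (2,4) (2,5) (3,4) (3,5) (4,1) (4,2) (4,3) (4,4) (4,5) (5,1) (5,2) (5,3) (5,4) (5,5)] -> total=24
Click 2 (2,5) count=0: revealed 0 new [(none)] -> total=24
Click 3 (5,1) count=2: revealed 0 new [(none)] -> total=24
Click 4 (4,4) count=1: revealed 0 new [(none)] -> total=24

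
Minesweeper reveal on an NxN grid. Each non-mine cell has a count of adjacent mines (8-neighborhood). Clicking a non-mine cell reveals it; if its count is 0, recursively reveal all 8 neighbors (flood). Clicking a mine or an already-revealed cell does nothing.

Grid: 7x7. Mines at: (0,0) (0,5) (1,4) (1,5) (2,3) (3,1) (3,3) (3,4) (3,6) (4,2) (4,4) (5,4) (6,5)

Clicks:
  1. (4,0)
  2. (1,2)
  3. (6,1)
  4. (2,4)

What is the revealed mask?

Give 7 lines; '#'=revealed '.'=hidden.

Click 1 (4,0) count=1: revealed 1 new [(4,0)] -> total=1
Click 2 (1,2) count=1: revealed 1 new [(1,2)] -> total=2
Click 3 (6,1) count=0: revealed 9 new [(4,1) (5,0) (5,1) (5,2) (5,3) (6,0) (6,1) (6,2) (6,3)] -> total=11
Click 4 (2,4) count=5: revealed 1 new [(2,4)] -> total=12

Answer: .......
..#....
....#..
.......
##.....
####...
####...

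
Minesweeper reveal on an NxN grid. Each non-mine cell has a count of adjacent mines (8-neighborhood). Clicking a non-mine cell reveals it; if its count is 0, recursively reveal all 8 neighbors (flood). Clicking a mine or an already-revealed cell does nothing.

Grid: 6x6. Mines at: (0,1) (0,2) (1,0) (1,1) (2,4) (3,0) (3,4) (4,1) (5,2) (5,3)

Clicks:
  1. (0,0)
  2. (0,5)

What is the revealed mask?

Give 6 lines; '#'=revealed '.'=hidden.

Click 1 (0,0) count=3: revealed 1 new [(0,0)] -> total=1
Click 2 (0,5) count=0: revealed 6 new [(0,3) (0,4) (0,5) (1,3) (1,4) (1,5)] -> total=7

Answer: #..###
...###
......
......
......
......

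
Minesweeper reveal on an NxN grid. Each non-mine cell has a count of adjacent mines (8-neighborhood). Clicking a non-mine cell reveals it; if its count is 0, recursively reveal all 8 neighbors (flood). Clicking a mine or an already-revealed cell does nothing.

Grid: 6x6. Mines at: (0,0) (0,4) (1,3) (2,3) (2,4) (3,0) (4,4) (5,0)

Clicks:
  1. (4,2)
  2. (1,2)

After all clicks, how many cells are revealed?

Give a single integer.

Click 1 (4,2) count=0: revealed 9 new [(3,1) (3,2) (3,3) (4,1) (4,2) (4,3) (5,1) (5,2) (5,3)] -> total=9
Click 2 (1,2) count=2: revealed 1 new [(1,2)] -> total=10

Answer: 10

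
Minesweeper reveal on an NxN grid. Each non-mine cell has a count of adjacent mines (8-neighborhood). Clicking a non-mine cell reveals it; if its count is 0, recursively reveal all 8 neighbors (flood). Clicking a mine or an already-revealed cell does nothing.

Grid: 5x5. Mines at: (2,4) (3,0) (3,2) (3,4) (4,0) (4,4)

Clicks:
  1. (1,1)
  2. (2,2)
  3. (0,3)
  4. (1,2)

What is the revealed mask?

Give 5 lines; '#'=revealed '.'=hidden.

Click 1 (1,1) count=0: revealed 14 new [(0,0) (0,1) (0,2) (0,3) (0,4) (1,0) (1,1) (1,2) (1,3) (1,4) (2,0) (2,1) (2,2) (2,3)] -> total=14
Click 2 (2,2) count=1: revealed 0 new [(none)] -> total=14
Click 3 (0,3) count=0: revealed 0 new [(none)] -> total=14
Click 4 (1,2) count=0: revealed 0 new [(none)] -> total=14

Answer: #####
#####
####.
.....
.....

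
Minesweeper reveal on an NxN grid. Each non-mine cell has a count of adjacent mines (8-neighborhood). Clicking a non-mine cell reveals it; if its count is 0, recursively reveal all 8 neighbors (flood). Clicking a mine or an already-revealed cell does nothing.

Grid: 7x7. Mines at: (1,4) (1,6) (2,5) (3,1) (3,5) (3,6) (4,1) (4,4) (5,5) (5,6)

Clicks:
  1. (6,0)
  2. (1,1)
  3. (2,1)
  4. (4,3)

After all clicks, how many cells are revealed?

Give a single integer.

Click 1 (6,0) count=0: revealed 10 new [(5,0) (5,1) (5,2) (5,3) (5,4) (6,0) (6,1) (6,2) (6,3) (6,4)] -> total=10
Click 2 (1,1) count=0: revealed 12 new [(0,0) (0,1) (0,2) (0,3) (1,0) (1,1) (1,2) (1,3) (2,0) (2,1) (2,2) (2,3)] -> total=22
Click 3 (2,1) count=1: revealed 0 new [(none)] -> total=22
Click 4 (4,3) count=1: revealed 1 new [(4,3)] -> total=23

Answer: 23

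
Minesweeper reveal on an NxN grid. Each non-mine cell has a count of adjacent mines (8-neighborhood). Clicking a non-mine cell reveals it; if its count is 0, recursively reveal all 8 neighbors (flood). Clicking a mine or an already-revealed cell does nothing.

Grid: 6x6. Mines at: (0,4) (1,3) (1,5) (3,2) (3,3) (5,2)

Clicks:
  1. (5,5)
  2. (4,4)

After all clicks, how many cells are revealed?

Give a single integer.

Answer: 10

Derivation:
Click 1 (5,5) count=0: revealed 10 new [(2,4) (2,5) (3,4) (3,5) (4,3) (4,4) (4,5) (5,3) (5,4) (5,5)] -> total=10
Click 2 (4,4) count=1: revealed 0 new [(none)] -> total=10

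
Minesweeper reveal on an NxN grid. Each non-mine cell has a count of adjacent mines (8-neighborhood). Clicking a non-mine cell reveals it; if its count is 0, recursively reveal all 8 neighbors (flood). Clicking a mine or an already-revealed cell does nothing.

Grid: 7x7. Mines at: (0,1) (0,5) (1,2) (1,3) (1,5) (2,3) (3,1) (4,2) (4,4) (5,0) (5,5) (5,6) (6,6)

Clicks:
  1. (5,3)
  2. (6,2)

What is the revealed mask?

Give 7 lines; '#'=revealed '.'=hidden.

Click 1 (5,3) count=2: revealed 1 new [(5,3)] -> total=1
Click 2 (6,2) count=0: revealed 7 new [(5,1) (5,2) (5,4) (6,1) (6,2) (6,3) (6,4)] -> total=8

Answer: .......
.......
.......
.......
.......
.####..
.####..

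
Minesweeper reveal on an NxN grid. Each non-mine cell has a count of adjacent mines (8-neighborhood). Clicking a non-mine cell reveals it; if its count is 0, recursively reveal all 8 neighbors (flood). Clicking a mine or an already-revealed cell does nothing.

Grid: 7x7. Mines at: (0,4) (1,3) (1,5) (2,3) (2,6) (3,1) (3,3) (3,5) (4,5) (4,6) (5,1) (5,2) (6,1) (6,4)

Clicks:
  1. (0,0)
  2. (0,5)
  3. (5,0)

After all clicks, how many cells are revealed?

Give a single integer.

Click 1 (0,0) count=0: revealed 9 new [(0,0) (0,1) (0,2) (1,0) (1,1) (1,2) (2,0) (2,1) (2,2)] -> total=9
Click 2 (0,5) count=2: revealed 1 new [(0,5)] -> total=10
Click 3 (5,0) count=2: revealed 1 new [(5,0)] -> total=11

Answer: 11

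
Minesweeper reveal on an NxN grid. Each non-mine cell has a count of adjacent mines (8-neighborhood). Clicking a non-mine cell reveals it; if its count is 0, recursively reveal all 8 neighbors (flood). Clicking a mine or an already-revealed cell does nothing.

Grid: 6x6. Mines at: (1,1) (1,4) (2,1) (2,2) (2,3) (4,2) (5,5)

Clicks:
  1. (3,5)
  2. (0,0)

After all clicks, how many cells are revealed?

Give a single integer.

Click 1 (3,5) count=0: revealed 6 new [(2,4) (2,5) (3,4) (3,5) (4,4) (4,5)] -> total=6
Click 2 (0,0) count=1: revealed 1 new [(0,0)] -> total=7

Answer: 7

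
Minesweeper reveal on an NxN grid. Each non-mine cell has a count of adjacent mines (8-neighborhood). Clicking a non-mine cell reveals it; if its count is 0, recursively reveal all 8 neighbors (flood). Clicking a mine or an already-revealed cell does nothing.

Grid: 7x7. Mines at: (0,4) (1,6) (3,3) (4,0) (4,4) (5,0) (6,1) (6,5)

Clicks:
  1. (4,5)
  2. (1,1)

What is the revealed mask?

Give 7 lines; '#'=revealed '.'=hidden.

Answer: ####...
####...
####...
###....
.....#.
.......
.......

Derivation:
Click 1 (4,5) count=1: revealed 1 new [(4,5)] -> total=1
Click 2 (1,1) count=0: revealed 15 new [(0,0) (0,1) (0,2) (0,3) (1,0) (1,1) (1,2) (1,3) (2,0) (2,1) (2,2) (2,3) (3,0) (3,1) (3,2)] -> total=16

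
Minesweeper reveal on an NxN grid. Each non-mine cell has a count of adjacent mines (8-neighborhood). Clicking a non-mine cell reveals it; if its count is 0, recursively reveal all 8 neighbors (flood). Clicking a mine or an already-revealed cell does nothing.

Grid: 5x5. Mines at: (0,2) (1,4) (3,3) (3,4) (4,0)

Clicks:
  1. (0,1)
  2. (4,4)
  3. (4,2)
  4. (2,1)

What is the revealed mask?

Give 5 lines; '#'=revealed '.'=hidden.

Click 1 (0,1) count=1: revealed 1 new [(0,1)] -> total=1
Click 2 (4,4) count=2: revealed 1 new [(4,4)] -> total=2
Click 3 (4,2) count=1: revealed 1 new [(4,2)] -> total=3
Click 4 (2,1) count=0: revealed 10 new [(0,0) (1,0) (1,1) (1,2) (2,0) (2,1) (2,2) (3,0) (3,1) (3,2)] -> total=13

Answer: ##...
###..
###..
###..
..#.#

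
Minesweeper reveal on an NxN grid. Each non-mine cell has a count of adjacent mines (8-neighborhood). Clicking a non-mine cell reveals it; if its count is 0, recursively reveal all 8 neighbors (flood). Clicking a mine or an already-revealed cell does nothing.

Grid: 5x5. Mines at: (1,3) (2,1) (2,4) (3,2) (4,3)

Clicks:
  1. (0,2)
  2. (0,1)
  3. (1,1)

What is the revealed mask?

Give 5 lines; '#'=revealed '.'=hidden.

Answer: ###..
###..
.....
.....
.....

Derivation:
Click 1 (0,2) count=1: revealed 1 new [(0,2)] -> total=1
Click 2 (0,1) count=0: revealed 5 new [(0,0) (0,1) (1,0) (1,1) (1,2)] -> total=6
Click 3 (1,1) count=1: revealed 0 new [(none)] -> total=6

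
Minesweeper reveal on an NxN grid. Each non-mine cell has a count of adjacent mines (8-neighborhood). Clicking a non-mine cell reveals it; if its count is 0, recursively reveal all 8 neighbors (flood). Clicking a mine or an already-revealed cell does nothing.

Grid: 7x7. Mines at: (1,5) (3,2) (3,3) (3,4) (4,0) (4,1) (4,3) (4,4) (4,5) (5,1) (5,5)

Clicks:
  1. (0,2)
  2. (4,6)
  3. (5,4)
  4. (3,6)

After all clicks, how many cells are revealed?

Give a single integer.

Click 1 (0,2) count=0: revealed 17 new [(0,0) (0,1) (0,2) (0,3) (0,4) (1,0) (1,1) (1,2) (1,3) (1,4) (2,0) (2,1) (2,2) (2,3) (2,4) (3,0) (3,1)] -> total=17
Click 2 (4,6) count=2: revealed 1 new [(4,6)] -> total=18
Click 3 (5,4) count=4: revealed 1 new [(5,4)] -> total=19
Click 4 (3,6) count=1: revealed 1 new [(3,6)] -> total=20

Answer: 20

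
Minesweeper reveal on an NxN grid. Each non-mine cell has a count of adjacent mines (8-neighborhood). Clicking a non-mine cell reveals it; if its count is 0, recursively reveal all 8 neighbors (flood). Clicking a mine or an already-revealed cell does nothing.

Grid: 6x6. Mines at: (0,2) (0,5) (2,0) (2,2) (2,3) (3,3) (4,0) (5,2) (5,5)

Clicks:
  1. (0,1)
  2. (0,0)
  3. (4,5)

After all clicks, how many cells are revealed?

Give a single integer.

Answer: 5

Derivation:
Click 1 (0,1) count=1: revealed 1 new [(0,1)] -> total=1
Click 2 (0,0) count=0: revealed 3 new [(0,0) (1,0) (1,1)] -> total=4
Click 3 (4,5) count=1: revealed 1 new [(4,5)] -> total=5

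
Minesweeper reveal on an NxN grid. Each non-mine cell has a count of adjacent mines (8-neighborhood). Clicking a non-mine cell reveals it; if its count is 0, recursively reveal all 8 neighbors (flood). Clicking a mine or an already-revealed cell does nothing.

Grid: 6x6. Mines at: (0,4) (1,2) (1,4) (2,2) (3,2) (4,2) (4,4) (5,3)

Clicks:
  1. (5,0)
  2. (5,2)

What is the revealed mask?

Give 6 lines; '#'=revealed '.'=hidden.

Answer: ##....
##....
##....
##....
##....
###...

Derivation:
Click 1 (5,0) count=0: revealed 12 new [(0,0) (0,1) (1,0) (1,1) (2,0) (2,1) (3,0) (3,1) (4,0) (4,1) (5,0) (5,1)] -> total=12
Click 2 (5,2) count=2: revealed 1 new [(5,2)] -> total=13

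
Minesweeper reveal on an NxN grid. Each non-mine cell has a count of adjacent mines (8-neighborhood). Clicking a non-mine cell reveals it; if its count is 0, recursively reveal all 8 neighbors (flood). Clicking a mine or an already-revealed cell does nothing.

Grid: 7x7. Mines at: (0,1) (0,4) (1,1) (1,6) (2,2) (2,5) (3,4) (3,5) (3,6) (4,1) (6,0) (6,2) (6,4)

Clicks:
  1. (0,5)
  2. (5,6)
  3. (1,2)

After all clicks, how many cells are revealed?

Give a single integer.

Click 1 (0,5) count=2: revealed 1 new [(0,5)] -> total=1
Click 2 (5,6) count=0: revealed 6 new [(4,5) (4,6) (5,5) (5,6) (6,5) (6,6)] -> total=7
Click 3 (1,2) count=3: revealed 1 new [(1,2)] -> total=8

Answer: 8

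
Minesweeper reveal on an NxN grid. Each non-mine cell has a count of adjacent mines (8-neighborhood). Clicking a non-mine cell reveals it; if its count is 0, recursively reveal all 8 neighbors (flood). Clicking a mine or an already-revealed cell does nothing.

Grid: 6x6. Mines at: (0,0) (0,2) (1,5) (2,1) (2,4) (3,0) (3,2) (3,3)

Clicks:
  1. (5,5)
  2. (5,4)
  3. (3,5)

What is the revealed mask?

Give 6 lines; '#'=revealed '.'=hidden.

Click 1 (5,5) count=0: revealed 14 new [(3,4) (3,5) (4,0) (4,1) (4,2) (4,3) (4,4) (4,5) (5,0) (5,1) (5,2) (5,3) (5,4) (5,5)] -> total=14
Click 2 (5,4) count=0: revealed 0 new [(none)] -> total=14
Click 3 (3,5) count=1: revealed 0 new [(none)] -> total=14

Answer: ......
......
......
....##
######
######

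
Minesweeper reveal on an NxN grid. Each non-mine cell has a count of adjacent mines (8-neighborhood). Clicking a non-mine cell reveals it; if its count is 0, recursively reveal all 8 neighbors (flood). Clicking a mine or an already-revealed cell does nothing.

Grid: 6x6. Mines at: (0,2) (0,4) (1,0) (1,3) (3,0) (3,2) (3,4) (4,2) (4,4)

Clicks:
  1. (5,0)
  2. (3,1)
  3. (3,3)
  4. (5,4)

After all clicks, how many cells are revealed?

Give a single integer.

Answer: 7

Derivation:
Click 1 (5,0) count=0: revealed 4 new [(4,0) (4,1) (5,0) (5,1)] -> total=4
Click 2 (3,1) count=3: revealed 1 new [(3,1)] -> total=5
Click 3 (3,3) count=4: revealed 1 new [(3,3)] -> total=6
Click 4 (5,4) count=1: revealed 1 new [(5,4)] -> total=7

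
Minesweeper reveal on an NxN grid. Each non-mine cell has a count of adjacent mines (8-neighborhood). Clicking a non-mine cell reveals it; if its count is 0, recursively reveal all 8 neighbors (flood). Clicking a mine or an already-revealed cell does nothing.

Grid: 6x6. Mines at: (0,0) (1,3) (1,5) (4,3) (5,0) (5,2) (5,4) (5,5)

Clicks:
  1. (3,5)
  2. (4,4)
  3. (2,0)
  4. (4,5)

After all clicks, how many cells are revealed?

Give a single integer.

Click 1 (3,5) count=0: revealed 6 new [(2,4) (2,5) (3,4) (3,5) (4,4) (4,5)] -> total=6
Click 2 (4,4) count=3: revealed 0 new [(none)] -> total=6
Click 3 (2,0) count=0: revealed 12 new [(1,0) (1,1) (1,2) (2,0) (2,1) (2,2) (3,0) (3,1) (3,2) (4,0) (4,1) (4,2)] -> total=18
Click 4 (4,5) count=2: revealed 0 new [(none)] -> total=18

Answer: 18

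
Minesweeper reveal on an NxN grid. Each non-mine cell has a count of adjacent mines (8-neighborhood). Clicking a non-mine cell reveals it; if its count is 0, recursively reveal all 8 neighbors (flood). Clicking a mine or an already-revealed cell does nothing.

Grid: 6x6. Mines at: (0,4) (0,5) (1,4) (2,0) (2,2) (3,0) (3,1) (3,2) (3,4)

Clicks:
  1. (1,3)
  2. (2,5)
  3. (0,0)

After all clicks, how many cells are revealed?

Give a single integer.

Answer: 9

Derivation:
Click 1 (1,3) count=3: revealed 1 new [(1,3)] -> total=1
Click 2 (2,5) count=2: revealed 1 new [(2,5)] -> total=2
Click 3 (0,0) count=0: revealed 7 new [(0,0) (0,1) (0,2) (0,3) (1,0) (1,1) (1,2)] -> total=9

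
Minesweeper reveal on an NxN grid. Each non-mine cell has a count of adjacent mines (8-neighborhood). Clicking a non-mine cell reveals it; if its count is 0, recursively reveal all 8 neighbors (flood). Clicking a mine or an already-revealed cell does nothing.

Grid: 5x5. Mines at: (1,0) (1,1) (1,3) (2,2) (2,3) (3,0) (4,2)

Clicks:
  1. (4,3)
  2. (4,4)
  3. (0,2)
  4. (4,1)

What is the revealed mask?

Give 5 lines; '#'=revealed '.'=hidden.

Click 1 (4,3) count=1: revealed 1 new [(4,3)] -> total=1
Click 2 (4,4) count=0: revealed 3 new [(3,3) (3,4) (4,4)] -> total=4
Click 3 (0,2) count=2: revealed 1 new [(0,2)] -> total=5
Click 4 (4,1) count=2: revealed 1 new [(4,1)] -> total=6

Answer: ..#..
.....
.....
...##
.#.##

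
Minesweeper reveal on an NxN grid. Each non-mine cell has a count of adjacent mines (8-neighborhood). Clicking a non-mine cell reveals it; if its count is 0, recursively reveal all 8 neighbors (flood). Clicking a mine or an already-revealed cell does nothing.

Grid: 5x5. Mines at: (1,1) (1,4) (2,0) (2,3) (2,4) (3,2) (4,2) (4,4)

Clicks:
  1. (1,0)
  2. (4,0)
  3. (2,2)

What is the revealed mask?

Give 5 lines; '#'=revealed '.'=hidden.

Click 1 (1,0) count=2: revealed 1 new [(1,0)] -> total=1
Click 2 (4,0) count=0: revealed 4 new [(3,0) (3,1) (4,0) (4,1)] -> total=5
Click 3 (2,2) count=3: revealed 1 new [(2,2)] -> total=6

Answer: .....
#....
..#..
##...
##...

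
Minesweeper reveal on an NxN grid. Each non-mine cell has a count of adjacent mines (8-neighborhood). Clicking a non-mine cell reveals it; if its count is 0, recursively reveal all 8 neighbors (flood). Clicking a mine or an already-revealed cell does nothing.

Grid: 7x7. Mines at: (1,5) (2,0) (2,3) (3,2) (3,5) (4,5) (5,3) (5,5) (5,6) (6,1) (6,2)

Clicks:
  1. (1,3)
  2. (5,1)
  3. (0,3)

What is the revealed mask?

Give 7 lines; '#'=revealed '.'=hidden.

Answer: #####..
#####..
.......
.......
.......
.#.....
.......

Derivation:
Click 1 (1,3) count=1: revealed 1 new [(1,3)] -> total=1
Click 2 (5,1) count=2: revealed 1 new [(5,1)] -> total=2
Click 3 (0,3) count=0: revealed 9 new [(0,0) (0,1) (0,2) (0,3) (0,4) (1,0) (1,1) (1,2) (1,4)] -> total=11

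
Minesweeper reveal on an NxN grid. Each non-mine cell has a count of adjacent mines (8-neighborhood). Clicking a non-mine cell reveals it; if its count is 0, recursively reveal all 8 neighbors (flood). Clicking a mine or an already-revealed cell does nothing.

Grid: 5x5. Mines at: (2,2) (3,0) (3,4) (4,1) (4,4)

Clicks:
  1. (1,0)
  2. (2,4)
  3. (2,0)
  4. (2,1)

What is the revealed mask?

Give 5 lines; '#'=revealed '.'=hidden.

Click 1 (1,0) count=0: revealed 14 new [(0,0) (0,1) (0,2) (0,3) (0,4) (1,0) (1,1) (1,2) (1,3) (1,4) (2,0) (2,1) (2,3) (2,4)] -> total=14
Click 2 (2,4) count=1: revealed 0 new [(none)] -> total=14
Click 3 (2,0) count=1: revealed 0 new [(none)] -> total=14
Click 4 (2,1) count=2: revealed 0 new [(none)] -> total=14

Answer: #####
#####
##.##
.....
.....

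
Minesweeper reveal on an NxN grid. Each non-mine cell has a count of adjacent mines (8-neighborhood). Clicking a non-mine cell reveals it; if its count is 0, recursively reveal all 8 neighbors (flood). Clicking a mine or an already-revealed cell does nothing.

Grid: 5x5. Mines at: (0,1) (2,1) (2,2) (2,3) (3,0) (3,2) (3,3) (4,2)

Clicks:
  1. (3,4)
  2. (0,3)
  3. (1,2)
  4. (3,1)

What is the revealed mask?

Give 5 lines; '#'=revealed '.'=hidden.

Click 1 (3,4) count=2: revealed 1 new [(3,4)] -> total=1
Click 2 (0,3) count=0: revealed 6 new [(0,2) (0,3) (0,4) (1,2) (1,3) (1,4)] -> total=7
Click 3 (1,2) count=4: revealed 0 new [(none)] -> total=7
Click 4 (3,1) count=5: revealed 1 new [(3,1)] -> total=8

Answer: ..###
..###
.....
.#..#
.....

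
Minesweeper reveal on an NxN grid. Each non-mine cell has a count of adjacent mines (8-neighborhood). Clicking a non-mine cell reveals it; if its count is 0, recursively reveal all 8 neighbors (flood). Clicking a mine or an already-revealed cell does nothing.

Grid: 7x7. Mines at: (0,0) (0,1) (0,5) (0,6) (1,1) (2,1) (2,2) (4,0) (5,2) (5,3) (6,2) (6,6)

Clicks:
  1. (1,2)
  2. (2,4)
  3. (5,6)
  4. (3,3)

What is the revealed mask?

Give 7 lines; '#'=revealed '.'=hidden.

Click 1 (1,2) count=4: revealed 1 new [(1,2)] -> total=1
Click 2 (2,4) count=0: revealed 19 new [(1,3) (1,4) (1,5) (1,6) (2,3) (2,4) (2,5) (2,6) (3,3) (3,4) (3,5) (3,6) (4,3) (4,4) (4,5) (4,6) (5,4) (5,5) (5,6)] -> total=20
Click 3 (5,6) count=1: revealed 0 new [(none)] -> total=20
Click 4 (3,3) count=1: revealed 0 new [(none)] -> total=20

Answer: .......
..#####
...####
...####
...####
....###
.......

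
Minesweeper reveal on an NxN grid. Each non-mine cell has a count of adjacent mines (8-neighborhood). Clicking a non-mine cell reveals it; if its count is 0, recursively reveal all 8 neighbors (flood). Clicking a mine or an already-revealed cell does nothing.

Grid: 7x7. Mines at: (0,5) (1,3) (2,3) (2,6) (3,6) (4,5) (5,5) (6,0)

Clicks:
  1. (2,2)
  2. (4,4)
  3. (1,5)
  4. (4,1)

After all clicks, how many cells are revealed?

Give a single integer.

Answer: 29

Derivation:
Click 1 (2,2) count=2: revealed 1 new [(2,2)] -> total=1
Click 2 (4,4) count=2: revealed 1 new [(4,4)] -> total=2
Click 3 (1,5) count=2: revealed 1 new [(1,5)] -> total=3
Click 4 (4,1) count=0: revealed 26 new [(0,0) (0,1) (0,2) (1,0) (1,1) (1,2) (2,0) (2,1) (3,0) (3,1) (3,2) (3,3) (3,4) (4,0) (4,1) (4,2) (4,3) (5,0) (5,1) (5,2) (5,3) (5,4) (6,1) (6,2) (6,3) (6,4)] -> total=29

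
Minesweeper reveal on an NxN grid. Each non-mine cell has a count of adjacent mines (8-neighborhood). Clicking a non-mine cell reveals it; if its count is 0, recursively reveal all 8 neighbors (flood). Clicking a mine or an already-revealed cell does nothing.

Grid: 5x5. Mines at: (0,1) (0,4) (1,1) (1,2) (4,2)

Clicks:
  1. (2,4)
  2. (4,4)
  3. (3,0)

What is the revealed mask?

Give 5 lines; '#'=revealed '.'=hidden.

Click 1 (2,4) count=0: revealed 8 new [(1,3) (1,4) (2,3) (2,4) (3,3) (3,4) (4,3) (4,4)] -> total=8
Click 2 (4,4) count=0: revealed 0 new [(none)] -> total=8
Click 3 (3,0) count=0: revealed 6 new [(2,0) (2,1) (3,0) (3,1) (4,0) (4,1)] -> total=14

Answer: .....
...##
##.##
##.##
##.##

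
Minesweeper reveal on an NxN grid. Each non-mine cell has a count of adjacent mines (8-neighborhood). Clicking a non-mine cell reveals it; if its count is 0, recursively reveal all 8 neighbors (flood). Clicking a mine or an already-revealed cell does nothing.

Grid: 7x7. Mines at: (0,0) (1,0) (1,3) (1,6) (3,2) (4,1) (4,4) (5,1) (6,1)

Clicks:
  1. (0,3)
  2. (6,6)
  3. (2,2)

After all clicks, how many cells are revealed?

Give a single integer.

Click 1 (0,3) count=1: revealed 1 new [(0,3)] -> total=1
Click 2 (6,6) count=0: revealed 16 new [(2,5) (2,6) (3,5) (3,6) (4,5) (4,6) (5,2) (5,3) (5,4) (5,5) (5,6) (6,2) (6,3) (6,4) (6,5) (6,6)] -> total=17
Click 3 (2,2) count=2: revealed 1 new [(2,2)] -> total=18

Answer: 18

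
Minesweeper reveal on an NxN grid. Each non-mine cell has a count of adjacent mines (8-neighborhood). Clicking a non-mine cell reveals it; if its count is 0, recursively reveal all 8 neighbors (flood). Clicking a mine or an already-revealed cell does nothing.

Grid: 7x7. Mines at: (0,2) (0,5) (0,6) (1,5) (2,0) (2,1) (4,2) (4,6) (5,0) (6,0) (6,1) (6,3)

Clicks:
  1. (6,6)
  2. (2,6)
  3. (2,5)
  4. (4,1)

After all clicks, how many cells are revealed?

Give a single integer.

Click 1 (6,6) count=0: revealed 6 new [(5,4) (5,5) (5,6) (6,4) (6,5) (6,6)] -> total=6
Click 2 (2,6) count=1: revealed 1 new [(2,6)] -> total=7
Click 3 (2,5) count=1: revealed 1 new [(2,5)] -> total=8
Click 4 (4,1) count=2: revealed 1 new [(4,1)] -> total=9

Answer: 9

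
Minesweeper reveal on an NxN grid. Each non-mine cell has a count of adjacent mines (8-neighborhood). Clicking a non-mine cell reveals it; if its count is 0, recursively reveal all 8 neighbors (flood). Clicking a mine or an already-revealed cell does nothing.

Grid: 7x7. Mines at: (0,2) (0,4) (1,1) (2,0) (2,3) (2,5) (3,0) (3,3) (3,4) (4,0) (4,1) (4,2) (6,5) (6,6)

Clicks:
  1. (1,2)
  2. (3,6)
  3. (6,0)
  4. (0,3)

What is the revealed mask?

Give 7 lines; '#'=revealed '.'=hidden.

Click 1 (1,2) count=3: revealed 1 new [(1,2)] -> total=1
Click 2 (3,6) count=1: revealed 1 new [(3,6)] -> total=2
Click 3 (6,0) count=0: revealed 10 new [(5,0) (5,1) (5,2) (5,3) (5,4) (6,0) (6,1) (6,2) (6,3) (6,4)] -> total=12
Click 4 (0,3) count=2: revealed 1 new [(0,3)] -> total=13

Answer: ...#...
..#....
.......
......#
.......
#####..
#####..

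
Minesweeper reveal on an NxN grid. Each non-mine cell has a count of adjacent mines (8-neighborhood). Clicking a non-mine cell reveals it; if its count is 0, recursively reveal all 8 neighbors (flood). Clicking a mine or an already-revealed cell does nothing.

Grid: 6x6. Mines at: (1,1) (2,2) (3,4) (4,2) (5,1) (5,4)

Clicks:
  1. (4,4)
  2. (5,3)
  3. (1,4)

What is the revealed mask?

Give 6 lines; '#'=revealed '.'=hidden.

Click 1 (4,4) count=2: revealed 1 new [(4,4)] -> total=1
Click 2 (5,3) count=2: revealed 1 new [(5,3)] -> total=2
Click 3 (1,4) count=0: revealed 11 new [(0,2) (0,3) (0,4) (0,5) (1,2) (1,3) (1,4) (1,5) (2,3) (2,4) (2,5)] -> total=13

Answer: ..####
..####
...###
......
....#.
...#..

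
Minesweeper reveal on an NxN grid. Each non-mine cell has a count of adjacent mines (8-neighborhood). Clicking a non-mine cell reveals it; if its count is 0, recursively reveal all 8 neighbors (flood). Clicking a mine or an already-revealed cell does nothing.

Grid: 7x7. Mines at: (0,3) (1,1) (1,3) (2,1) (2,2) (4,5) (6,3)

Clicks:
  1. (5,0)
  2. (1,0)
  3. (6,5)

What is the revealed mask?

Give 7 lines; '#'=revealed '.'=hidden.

Answer: .......
#......
.......
#####..
#####..
#######
###.###

Derivation:
Click 1 (5,0) count=0: revealed 18 new [(3,0) (3,1) (3,2) (3,3) (3,4) (4,0) (4,1) (4,2) (4,3) (4,4) (5,0) (5,1) (5,2) (5,3) (5,4) (6,0) (6,1) (6,2)] -> total=18
Click 2 (1,0) count=2: revealed 1 new [(1,0)] -> total=19
Click 3 (6,5) count=0: revealed 5 new [(5,5) (5,6) (6,4) (6,5) (6,6)] -> total=24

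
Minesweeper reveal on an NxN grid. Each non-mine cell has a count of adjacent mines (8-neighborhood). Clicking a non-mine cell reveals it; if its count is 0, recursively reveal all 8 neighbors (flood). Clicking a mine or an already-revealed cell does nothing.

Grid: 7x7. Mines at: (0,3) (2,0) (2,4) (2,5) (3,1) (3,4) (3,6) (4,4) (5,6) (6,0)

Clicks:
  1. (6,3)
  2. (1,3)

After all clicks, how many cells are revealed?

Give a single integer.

Answer: 14

Derivation:
Click 1 (6,3) count=0: revealed 13 new [(4,1) (4,2) (4,3) (5,1) (5,2) (5,3) (5,4) (5,5) (6,1) (6,2) (6,3) (6,4) (6,5)] -> total=13
Click 2 (1,3) count=2: revealed 1 new [(1,3)] -> total=14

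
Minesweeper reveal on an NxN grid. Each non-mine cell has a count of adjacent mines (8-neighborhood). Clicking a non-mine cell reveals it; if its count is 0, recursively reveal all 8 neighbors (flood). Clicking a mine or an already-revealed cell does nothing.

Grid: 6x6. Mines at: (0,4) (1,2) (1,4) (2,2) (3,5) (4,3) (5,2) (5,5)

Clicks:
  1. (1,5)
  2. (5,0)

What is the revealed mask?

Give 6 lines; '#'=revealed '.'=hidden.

Answer: ##....
##...#
##....
##....
##....
##....

Derivation:
Click 1 (1,5) count=2: revealed 1 new [(1,5)] -> total=1
Click 2 (5,0) count=0: revealed 12 new [(0,0) (0,1) (1,0) (1,1) (2,0) (2,1) (3,0) (3,1) (4,0) (4,1) (5,0) (5,1)] -> total=13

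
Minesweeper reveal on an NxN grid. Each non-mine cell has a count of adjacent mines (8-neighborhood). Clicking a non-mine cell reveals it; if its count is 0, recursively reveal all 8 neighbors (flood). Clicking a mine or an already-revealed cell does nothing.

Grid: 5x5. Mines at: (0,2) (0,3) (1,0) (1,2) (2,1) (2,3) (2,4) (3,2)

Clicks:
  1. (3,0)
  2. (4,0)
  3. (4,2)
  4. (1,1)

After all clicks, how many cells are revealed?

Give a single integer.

Answer: 6

Derivation:
Click 1 (3,0) count=1: revealed 1 new [(3,0)] -> total=1
Click 2 (4,0) count=0: revealed 3 new [(3,1) (4,0) (4,1)] -> total=4
Click 3 (4,2) count=1: revealed 1 new [(4,2)] -> total=5
Click 4 (1,1) count=4: revealed 1 new [(1,1)] -> total=6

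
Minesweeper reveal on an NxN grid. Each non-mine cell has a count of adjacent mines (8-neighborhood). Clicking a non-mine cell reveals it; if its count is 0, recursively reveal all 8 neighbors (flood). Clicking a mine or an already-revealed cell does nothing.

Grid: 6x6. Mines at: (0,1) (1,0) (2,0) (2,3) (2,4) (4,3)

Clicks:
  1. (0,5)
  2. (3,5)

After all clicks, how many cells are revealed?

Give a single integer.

Click 1 (0,5) count=0: revealed 8 new [(0,2) (0,3) (0,4) (0,5) (1,2) (1,3) (1,4) (1,5)] -> total=8
Click 2 (3,5) count=1: revealed 1 new [(3,5)] -> total=9

Answer: 9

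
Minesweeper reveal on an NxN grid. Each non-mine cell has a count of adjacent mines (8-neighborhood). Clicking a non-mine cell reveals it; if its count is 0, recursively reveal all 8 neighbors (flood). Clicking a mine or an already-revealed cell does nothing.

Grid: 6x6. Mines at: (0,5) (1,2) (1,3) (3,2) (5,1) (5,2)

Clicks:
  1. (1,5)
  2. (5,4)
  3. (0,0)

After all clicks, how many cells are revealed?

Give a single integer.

Answer: 24

Derivation:
Click 1 (1,5) count=1: revealed 1 new [(1,5)] -> total=1
Click 2 (5,4) count=0: revealed 13 new [(1,4) (2,3) (2,4) (2,5) (3,3) (3,4) (3,5) (4,3) (4,4) (4,5) (5,3) (5,4) (5,5)] -> total=14
Click 3 (0,0) count=0: revealed 10 new [(0,0) (0,1) (1,0) (1,1) (2,0) (2,1) (3,0) (3,1) (4,0) (4,1)] -> total=24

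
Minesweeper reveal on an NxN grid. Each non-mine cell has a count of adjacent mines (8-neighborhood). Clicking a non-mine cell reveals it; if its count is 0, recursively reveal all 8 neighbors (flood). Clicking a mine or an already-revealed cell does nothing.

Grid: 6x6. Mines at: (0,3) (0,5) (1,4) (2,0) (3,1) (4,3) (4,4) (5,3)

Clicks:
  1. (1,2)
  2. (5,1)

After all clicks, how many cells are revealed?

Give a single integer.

Answer: 7

Derivation:
Click 1 (1,2) count=1: revealed 1 new [(1,2)] -> total=1
Click 2 (5,1) count=0: revealed 6 new [(4,0) (4,1) (4,2) (5,0) (5,1) (5,2)] -> total=7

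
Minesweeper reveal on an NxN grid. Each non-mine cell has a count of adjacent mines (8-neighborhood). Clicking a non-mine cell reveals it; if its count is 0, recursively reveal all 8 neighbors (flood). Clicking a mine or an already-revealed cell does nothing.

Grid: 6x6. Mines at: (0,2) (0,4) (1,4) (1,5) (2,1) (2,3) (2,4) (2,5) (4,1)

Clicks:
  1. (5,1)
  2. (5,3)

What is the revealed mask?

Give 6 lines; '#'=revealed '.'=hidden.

Click 1 (5,1) count=1: revealed 1 new [(5,1)] -> total=1
Click 2 (5,3) count=0: revealed 12 new [(3,2) (3,3) (3,4) (3,5) (4,2) (4,3) (4,4) (4,5) (5,2) (5,3) (5,4) (5,5)] -> total=13

Answer: ......
......
......
..####
..####
.#####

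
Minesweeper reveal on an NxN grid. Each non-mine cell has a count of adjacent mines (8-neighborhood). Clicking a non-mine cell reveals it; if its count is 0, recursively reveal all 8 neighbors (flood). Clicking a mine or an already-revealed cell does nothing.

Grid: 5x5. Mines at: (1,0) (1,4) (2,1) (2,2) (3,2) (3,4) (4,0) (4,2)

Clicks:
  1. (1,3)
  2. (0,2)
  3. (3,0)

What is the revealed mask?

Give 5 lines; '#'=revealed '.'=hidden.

Answer: .###.
.###.
.....
#....
.....

Derivation:
Click 1 (1,3) count=2: revealed 1 new [(1,3)] -> total=1
Click 2 (0,2) count=0: revealed 5 new [(0,1) (0,2) (0,3) (1,1) (1,2)] -> total=6
Click 3 (3,0) count=2: revealed 1 new [(3,0)] -> total=7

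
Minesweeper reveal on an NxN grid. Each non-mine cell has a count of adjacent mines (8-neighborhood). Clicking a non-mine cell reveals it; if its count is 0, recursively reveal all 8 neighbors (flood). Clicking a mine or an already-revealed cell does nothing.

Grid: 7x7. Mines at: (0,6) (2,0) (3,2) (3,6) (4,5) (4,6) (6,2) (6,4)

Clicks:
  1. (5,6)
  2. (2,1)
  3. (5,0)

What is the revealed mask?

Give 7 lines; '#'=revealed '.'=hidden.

Answer: .......
.......
.#.....
##.....
##.....
##....#
##.....

Derivation:
Click 1 (5,6) count=2: revealed 1 new [(5,6)] -> total=1
Click 2 (2,1) count=2: revealed 1 new [(2,1)] -> total=2
Click 3 (5,0) count=0: revealed 8 new [(3,0) (3,1) (4,0) (4,1) (5,0) (5,1) (6,0) (6,1)] -> total=10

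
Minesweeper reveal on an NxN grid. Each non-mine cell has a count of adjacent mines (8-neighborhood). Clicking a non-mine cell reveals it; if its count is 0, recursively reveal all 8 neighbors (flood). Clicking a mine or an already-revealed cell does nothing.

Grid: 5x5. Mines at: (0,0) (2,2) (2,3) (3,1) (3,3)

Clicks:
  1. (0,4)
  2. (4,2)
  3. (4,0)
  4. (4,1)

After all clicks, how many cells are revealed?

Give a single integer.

Click 1 (0,4) count=0: revealed 8 new [(0,1) (0,2) (0,3) (0,4) (1,1) (1,2) (1,3) (1,4)] -> total=8
Click 2 (4,2) count=2: revealed 1 new [(4,2)] -> total=9
Click 3 (4,0) count=1: revealed 1 new [(4,0)] -> total=10
Click 4 (4,1) count=1: revealed 1 new [(4,1)] -> total=11

Answer: 11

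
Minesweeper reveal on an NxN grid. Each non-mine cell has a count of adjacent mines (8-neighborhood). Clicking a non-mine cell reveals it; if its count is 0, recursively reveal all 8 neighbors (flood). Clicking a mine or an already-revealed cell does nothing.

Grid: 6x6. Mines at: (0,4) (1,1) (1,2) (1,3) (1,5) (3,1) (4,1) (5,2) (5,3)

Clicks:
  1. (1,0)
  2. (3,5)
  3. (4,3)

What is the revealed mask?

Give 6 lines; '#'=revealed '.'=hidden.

Click 1 (1,0) count=1: revealed 1 new [(1,0)] -> total=1
Click 2 (3,5) count=0: revealed 14 new [(2,2) (2,3) (2,4) (2,5) (3,2) (3,3) (3,4) (3,5) (4,2) (4,3) (4,4) (4,5) (5,4) (5,5)] -> total=15
Click 3 (4,3) count=2: revealed 0 new [(none)] -> total=15

Answer: ......
#.....
..####
..####
..####
....##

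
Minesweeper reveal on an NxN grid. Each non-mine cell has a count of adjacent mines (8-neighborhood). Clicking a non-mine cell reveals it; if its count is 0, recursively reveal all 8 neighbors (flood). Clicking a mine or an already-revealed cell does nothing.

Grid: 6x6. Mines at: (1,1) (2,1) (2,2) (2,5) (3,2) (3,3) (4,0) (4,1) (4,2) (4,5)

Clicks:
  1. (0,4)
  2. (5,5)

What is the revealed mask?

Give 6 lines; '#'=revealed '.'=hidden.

Click 1 (0,4) count=0: revealed 8 new [(0,2) (0,3) (0,4) (0,5) (1,2) (1,3) (1,4) (1,5)] -> total=8
Click 2 (5,5) count=1: revealed 1 new [(5,5)] -> total=9

Answer: ..####
..####
......
......
......
.....#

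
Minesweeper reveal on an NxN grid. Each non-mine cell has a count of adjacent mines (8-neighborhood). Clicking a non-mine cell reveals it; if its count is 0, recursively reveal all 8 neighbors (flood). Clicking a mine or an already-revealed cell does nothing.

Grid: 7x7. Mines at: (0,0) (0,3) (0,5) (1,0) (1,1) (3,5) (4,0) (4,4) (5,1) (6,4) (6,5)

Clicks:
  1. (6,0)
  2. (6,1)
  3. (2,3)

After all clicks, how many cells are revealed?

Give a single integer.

Click 1 (6,0) count=1: revealed 1 new [(6,0)] -> total=1
Click 2 (6,1) count=1: revealed 1 new [(6,1)] -> total=2
Click 3 (2,3) count=0: revealed 14 new [(1,2) (1,3) (1,4) (2,1) (2,2) (2,3) (2,4) (3,1) (3,2) (3,3) (3,4) (4,1) (4,2) (4,3)] -> total=16

Answer: 16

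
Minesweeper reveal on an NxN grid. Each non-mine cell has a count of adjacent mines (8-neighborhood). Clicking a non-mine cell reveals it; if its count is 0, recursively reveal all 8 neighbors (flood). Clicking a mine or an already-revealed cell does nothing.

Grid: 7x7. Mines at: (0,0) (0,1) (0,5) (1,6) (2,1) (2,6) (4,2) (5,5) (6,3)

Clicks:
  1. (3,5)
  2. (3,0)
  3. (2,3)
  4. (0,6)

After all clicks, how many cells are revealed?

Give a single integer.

Click 1 (3,5) count=1: revealed 1 new [(3,5)] -> total=1
Click 2 (3,0) count=1: revealed 1 new [(3,0)] -> total=2
Click 3 (2,3) count=0: revealed 17 new [(0,2) (0,3) (0,4) (1,2) (1,3) (1,4) (1,5) (2,2) (2,3) (2,4) (2,5) (3,2) (3,3) (3,4) (4,3) (4,4) (4,5)] -> total=19
Click 4 (0,6) count=2: revealed 1 new [(0,6)] -> total=20

Answer: 20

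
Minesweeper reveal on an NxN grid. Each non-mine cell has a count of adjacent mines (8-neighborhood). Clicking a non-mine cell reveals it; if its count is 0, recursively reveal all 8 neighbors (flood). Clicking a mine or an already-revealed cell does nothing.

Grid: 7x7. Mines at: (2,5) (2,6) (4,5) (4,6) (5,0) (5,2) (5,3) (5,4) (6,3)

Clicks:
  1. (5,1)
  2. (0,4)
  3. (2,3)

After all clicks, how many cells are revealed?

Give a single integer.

Click 1 (5,1) count=2: revealed 1 new [(5,1)] -> total=1
Click 2 (0,4) count=0: revealed 29 new [(0,0) (0,1) (0,2) (0,3) (0,4) (0,5) (0,6) (1,0) (1,1) (1,2) (1,3) (1,4) (1,5) (1,6) (2,0) (2,1) (2,2) (2,3) (2,4) (3,0) (3,1) (3,2) (3,3) (3,4) (4,0) (4,1) (4,2) (4,3) (4,4)] -> total=30
Click 3 (2,3) count=0: revealed 0 new [(none)] -> total=30

Answer: 30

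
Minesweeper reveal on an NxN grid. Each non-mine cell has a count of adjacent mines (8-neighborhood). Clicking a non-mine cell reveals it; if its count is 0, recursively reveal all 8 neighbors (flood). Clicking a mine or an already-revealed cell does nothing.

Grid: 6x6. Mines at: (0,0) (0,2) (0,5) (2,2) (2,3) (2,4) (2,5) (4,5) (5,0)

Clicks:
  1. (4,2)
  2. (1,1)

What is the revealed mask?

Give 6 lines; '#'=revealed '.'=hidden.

Answer: ......
.#....
......
.####.
.####.
.####.

Derivation:
Click 1 (4,2) count=0: revealed 12 new [(3,1) (3,2) (3,3) (3,4) (4,1) (4,2) (4,3) (4,4) (5,1) (5,2) (5,3) (5,4)] -> total=12
Click 2 (1,1) count=3: revealed 1 new [(1,1)] -> total=13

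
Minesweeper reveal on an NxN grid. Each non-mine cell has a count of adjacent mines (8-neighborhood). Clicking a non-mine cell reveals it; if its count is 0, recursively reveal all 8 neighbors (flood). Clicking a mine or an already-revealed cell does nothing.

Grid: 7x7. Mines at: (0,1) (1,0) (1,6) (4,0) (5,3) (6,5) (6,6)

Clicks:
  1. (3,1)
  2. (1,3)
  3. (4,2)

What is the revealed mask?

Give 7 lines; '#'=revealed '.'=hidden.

Click 1 (3,1) count=1: revealed 1 new [(3,1)] -> total=1
Click 2 (1,3) count=0: revealed 29 new [(0,2) (0,3) (0,4) (0,5) (1,1) (1,2) (1,3) (1,4) (1,5) (2,1) (2,2) (2,3) (2,4) (2,5) (2,6) (3,2) (3,3) (3,4) (3,5) (3,6) (4,1) (4,2) (4,3) (4,4) (4,5) (4,6) (5,4) (5,5) (5,6)] -> total=30
Click 3 (4,2) count=1: revealed 0 new [(none)] -> total=30

Answer: ..####.
.#####.
.######
.######
.######
....###
.......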